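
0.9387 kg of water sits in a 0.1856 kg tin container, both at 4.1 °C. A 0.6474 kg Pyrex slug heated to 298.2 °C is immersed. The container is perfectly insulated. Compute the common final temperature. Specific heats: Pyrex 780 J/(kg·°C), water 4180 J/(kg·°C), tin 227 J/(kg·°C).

Taking heat into each body as positive, Σ m c ΔT = 0:
0.6474×780×(T − 298.2) + 0.9387×4180×(T − 4.1) + 0.1856×227×(T − 4.1) = 0
504.97(T − 298.2) + 3923.8(T − 4.1) + 42.13(T − 4.1) = 0
(504.97 + 3923.8 + 42.13) T = 504.97×298.2 + 3923.8×4.1 + 42.13×4.1
T = 166843/4470.9 ≈ 37.32 °C

T_f ≈ 37.3 °C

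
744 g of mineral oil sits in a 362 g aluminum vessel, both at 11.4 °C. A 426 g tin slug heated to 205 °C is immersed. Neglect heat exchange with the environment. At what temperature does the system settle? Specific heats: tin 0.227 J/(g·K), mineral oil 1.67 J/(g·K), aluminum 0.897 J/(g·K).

T_f ≈ 22.7 °C

Energy conservation, ΣQ = 0:
426×0.227×(T − 205) + 744×1.67×(T − 11.4) + 362×0.897×(T − 11.4) = 0
(96.7 + 1242.5 + 324.71) T = 96.7×205 + 1242.5×11.4 + 324.71×11.4
T = 37690 / 1663.9 = 22.7 °C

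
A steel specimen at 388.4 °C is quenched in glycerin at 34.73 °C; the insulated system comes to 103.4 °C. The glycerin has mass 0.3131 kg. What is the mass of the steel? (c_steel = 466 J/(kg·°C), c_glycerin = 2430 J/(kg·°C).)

Heat lost by the steel = heat gained by the glycerin:
m×466×(388.4 − 103.4) = 0.3131×2430×(103.4 − 34.73)
132810 m = 52246  ⇒  m ≈ 0.3934 kg

m ≈ 0.393 kg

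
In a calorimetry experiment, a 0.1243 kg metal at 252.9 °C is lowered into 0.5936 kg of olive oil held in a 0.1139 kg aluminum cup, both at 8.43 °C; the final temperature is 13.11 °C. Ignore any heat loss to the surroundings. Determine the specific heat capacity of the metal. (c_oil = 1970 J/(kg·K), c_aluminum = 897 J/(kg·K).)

Net heat exchanged in the isolated system is zero:
0.1243·c·(13.11 − 252.9) + 0.5936·1970·(13.11 − 8.43) + 0.1139·897·(13.11 − 8.43) = 0
-29.81 c = -5950.9
c = -5950.9/-29.81 ≈ 199.7 J/(kg·K)

c ≈ 200 J/(kg·K)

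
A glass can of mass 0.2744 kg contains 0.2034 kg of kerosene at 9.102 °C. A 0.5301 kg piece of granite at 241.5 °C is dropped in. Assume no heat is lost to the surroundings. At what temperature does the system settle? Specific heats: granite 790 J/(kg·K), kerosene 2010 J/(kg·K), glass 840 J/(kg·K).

Net heat exchanged in the isolated system is zero:
0.5301*790*(T − 241.5) + 0.2034*2010*(T − 9.102) + 0.2744*840*(T − 9.102) = 0
418.78(T − 241.5) + 408.83(T − 9.102) + 230.5(T − 9.102) = 0
(418.78 + 408.83 + 230.5) T = 418.78*241.5 + 408.83*9.102 + 230.5*9.102
T ≈ 101.08 °C

T_f ≈ 101.1 °C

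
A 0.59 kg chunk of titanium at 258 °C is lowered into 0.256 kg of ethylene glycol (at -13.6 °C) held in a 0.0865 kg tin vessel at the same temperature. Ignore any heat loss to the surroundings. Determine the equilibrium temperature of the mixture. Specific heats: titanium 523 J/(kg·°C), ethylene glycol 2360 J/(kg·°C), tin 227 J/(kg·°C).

T_f ≈ 76.3 °C

Taking heat into each body as positive, Σ m c ΔT = 0:
0.59·523·(T − 258) + 0.256·2360·(T − (-13.6)) + 0.0865·227·(T − (-13.6)) = 0
308.57(T − 258) + 604.16(T − (-13.6)) + 19.64(T − (-13.6)) = 0
932.37 T = 71127
T ≈ 76.29 °C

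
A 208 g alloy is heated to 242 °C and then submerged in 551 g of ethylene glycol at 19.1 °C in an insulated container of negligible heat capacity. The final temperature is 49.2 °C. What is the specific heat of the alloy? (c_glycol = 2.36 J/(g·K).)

c ≈ 0.976 J/(g·K)

Setting the total heat transfer to zero:
208×c×(49.2 − 242) + 551×2.36×(49.2 − 19.1) = 0
-40102 c = -39141
c = -39141/-40102 ≈ 0.976 J/(g·K)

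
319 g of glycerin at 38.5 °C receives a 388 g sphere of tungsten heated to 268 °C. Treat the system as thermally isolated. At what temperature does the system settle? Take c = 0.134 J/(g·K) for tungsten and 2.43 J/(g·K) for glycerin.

T_f ≈ 52.9 °C

Set heat shed by the hot body equal to heat absorbed by the cold body:
388·0.134·(268 − T) = 319·2.43·(T − 38.5)
51.99(268 − T) = 775.17(T − 38.5)
827.16 T = 43778  ⇒  T ≈ 52.93 °C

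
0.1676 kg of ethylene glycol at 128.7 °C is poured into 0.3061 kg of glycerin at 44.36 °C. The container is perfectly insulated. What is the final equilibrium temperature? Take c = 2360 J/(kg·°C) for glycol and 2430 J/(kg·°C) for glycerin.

Energy conservation, ΣQ = 0:
0.1676×2360×(T − 128.7) + 0.3061×2430×(T − 44.36) = 0
1139.4 T = 83901
T = 83901 / 1139.4 = 73.6 °C

T_f ≈ 73.6 °C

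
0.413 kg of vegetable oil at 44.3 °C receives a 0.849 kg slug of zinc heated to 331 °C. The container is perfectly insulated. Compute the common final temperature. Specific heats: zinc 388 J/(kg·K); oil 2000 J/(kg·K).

With ΣQ=0 the equilibrium temperature is the m·c-weighted mean:
T_f = (329.41×331 + 826×44.3) / (329.41 + 826)
    = 145627 / 1155.4 ≈ 126.04 °C

T_f ≈ 126.0 °C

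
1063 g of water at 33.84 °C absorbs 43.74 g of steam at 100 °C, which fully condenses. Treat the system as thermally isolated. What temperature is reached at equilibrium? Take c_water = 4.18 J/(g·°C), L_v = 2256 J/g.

Taking heat into each body as positive, Σ m c ΔT = 0:
condense steam: −43.74×2256 = −98677; condensed water 100 °C→T: 182.83(T − 100); original water: 4443.3(T − 33.84)
4626.2 T = 98677 + 18283 + 150363 = 267323
T ≈ 57.78 °C, under the boiling point, so the assumption holds.

T_f ≈ 57.8 °C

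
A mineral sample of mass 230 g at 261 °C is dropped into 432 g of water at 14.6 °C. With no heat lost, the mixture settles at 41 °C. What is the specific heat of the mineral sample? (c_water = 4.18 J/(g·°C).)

c ≈ 0.942 J/(g·°C)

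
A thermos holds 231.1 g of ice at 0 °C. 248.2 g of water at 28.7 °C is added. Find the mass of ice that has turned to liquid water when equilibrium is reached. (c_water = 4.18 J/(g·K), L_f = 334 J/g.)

Heat available from the water dropping to 0 °C: 248.2·4.18·28.7 = 29776 J.
To melt every bit of ice: 231.1·334 = 77187 J.
Since 29776 < 77187 J, not all the ice melts; equilibrium is at 0 °C.
m_melt = 29776 / L_f = 89.15 g.

m_melted ≈ 89.1 g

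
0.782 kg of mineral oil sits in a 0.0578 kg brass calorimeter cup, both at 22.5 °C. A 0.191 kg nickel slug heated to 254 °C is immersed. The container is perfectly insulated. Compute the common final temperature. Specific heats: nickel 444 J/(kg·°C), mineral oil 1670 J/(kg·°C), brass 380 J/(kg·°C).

T_f ≈ 36.4 °C

T_f = Σ m_i c_i T_i / Σ m_i c_i:
T_f = (84.8×254 + 1305.9×22.5 + 21.96×22.5) / (84.8 + 1305.9 + 21.96)
    = 51418 / 1412.7 ≈ 36.40 °C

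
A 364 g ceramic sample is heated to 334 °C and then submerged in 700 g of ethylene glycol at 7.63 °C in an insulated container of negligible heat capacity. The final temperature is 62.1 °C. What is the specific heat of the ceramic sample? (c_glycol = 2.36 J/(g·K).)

Let T be the final temperature. ΣQ_i = 0:
364·c·(62.1 − 334) + 700·2.36·(62.1 − 7.63) = 0
-98972 c = -89984
c = -89984/-98972 ≈ 0.9092 J/(g·K)

c ≈ 0.909 J/(g·K)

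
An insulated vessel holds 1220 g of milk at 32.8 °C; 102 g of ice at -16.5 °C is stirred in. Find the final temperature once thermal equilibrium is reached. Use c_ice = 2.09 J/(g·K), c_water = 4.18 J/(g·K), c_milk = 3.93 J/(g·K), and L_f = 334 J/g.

Let T be the final temperature. ΣQ_i = 0:
ice -16.5→0 °C: 102×2.09×16.5 = 3517.5; latent heat to melt: 102×334 = 34068; warm the meltwater: 426.36 T; milk cools: 1220×3.93×(T − 32.8) = 4794.6(T − 32.8)
5221 T = 157263 − 37585 = 119677
T ≈ 22.92 °C. Since T > 0 °C, the all-ice-melts assumption holds.

T_f ≈ 22.9 °C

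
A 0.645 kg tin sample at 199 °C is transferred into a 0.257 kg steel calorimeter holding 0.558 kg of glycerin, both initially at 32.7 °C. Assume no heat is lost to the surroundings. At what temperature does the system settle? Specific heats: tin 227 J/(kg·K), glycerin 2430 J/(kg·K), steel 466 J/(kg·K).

T_f ≈ 47.7 °C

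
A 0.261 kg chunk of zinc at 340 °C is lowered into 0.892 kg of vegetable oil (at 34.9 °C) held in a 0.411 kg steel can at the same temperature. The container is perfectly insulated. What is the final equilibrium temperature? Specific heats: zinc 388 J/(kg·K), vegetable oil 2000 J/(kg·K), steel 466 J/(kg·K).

Heat gained plus heat lost sum to zero:
0.261×388×(T − 340) + 0.892×2000×(T − 34.9) + 0.411×466×(T − 34.9) = 0
101.27(T − 340) + 1784(T − 34.9) + 191.53(T − 34.9) = 0
(101.27 + 1784 + 191.53) T = 101.27×340 + 1784×34.9 + 191.53×34.9
T = 103377/2076.8 ≈ 49.78 °C

T_f ≈ 49.8 °C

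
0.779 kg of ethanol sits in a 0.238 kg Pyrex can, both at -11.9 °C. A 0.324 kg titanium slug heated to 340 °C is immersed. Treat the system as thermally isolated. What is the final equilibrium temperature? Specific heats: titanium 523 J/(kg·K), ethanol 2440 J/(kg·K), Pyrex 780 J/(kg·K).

T_f ≈ 14.5 °C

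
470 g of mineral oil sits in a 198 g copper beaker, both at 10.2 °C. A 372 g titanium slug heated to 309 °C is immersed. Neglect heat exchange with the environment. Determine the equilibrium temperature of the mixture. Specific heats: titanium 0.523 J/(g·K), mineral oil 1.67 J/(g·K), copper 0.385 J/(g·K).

Energy conservation, ΣQ = 0:
372·0.523·(T − 309) + 470·1.67·(T − 10.2) + 198·0.385·(T − 10.2) = 0
194.56(T − 309) + 784.9(T − 10.2) + 76.23(T − 10.2) = 0
1055.7 T = 68901
T = 68901/1055.7 ≈ 65.27 °C

T_f ≈ 65.3 °C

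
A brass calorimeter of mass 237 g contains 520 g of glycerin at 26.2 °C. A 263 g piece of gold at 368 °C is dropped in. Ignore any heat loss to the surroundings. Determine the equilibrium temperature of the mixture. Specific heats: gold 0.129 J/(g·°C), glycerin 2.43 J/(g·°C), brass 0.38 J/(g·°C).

Let T be the final temperature. ΣQ_i = 0:
263*0.129*(T − 368) + 520*2.43*(T − 26.2) + 237*0.38*(T − 26.2) = 0
1387.6 T = 47951
T = 47951 / 1387.6 = 34.6 °C

T_f ≈ 34.6 °C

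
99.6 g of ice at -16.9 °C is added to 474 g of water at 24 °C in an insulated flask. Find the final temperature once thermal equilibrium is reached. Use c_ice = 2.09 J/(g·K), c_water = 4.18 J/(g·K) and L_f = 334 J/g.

Let T be the final temperature. ΣQ_i = 0:
ice -16.9→0 °C: 99.6×2.09×16.9 = 3518; latent heat to melt: 99.6×334 = 33266; meltwater 0→T: 99.6×4.18×T = 416.33 T; water: 1981.3(T − 24)
2397.6 T = 47552 − 36784 = 10767
T ≈ 4.49 °C. Since T > 0 °C, the all-ice-melts assumption holds.

T_f ≈ 4.5 °C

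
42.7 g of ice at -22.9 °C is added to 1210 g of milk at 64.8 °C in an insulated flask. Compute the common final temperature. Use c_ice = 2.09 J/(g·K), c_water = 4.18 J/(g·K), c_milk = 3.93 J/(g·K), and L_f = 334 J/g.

Energy conservation, ΣQ = 0:
warm ice to 0 °C: 42.7×2.09×(0 − (-22.9)) = 2043.7
  latent heat to melt: 42.7×334 = 14262
  warm the meltwater: 178.49 T
  milk cools: 1210×3.93×(T − 64.8) = 4755.3(T − 64.8)
4933.8 T = 308143 − 16305 = 291838
T ≈ 59.15 °C (positive, so assuming full melt was valid).

T_f ≈ 59.2 °C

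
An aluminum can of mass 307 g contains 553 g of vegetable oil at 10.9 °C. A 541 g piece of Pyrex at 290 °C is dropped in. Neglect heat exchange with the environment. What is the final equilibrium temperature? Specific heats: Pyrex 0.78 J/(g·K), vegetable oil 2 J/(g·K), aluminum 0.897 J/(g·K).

Net heat exchanged in the isolated system is zero:
541·0.78·(T − 290) + 553·2·(T − 10.9) + 307·0.897·(T − 10.9) = 0
(421.98 + 1106 + 275.38) T = 421.98·290 + 1106·10.9 + 275.38·10.9
T = 137431 / 1803.4 = 76.2 °C

T_f ≈ 76.2 °C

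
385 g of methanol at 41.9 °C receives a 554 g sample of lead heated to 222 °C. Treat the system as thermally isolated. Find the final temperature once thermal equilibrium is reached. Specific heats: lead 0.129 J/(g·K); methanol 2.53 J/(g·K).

T_f ≈ 54.2 °C

|Q_lead| = |Q_methanol|:
554·0.129·(222 − T) = 385·2.53·(T − 41.9)
71.47(222 − T) = 974.05(T − 41.9)
1045.5 T = 56678  ⇒  T ≈ 54.21 °C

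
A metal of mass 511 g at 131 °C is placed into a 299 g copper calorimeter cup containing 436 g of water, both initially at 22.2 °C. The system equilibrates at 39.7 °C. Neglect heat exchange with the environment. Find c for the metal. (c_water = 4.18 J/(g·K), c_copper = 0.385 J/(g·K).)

c ≈ 0.727 J/(g·K)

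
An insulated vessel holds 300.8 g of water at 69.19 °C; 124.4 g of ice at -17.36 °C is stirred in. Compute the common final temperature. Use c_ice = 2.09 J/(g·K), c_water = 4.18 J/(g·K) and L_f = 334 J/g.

T_f ≈ 23.0 °C

Taking heat into each body as positive, Σ m c ΔT = 0:
ice -17.36→0 °C: 124.4·2.09·17.36 = 4513.5; latent heat to melt: 124.4·334 = 41550; warm the meltwater: 519.99 T; water: 1257.3(T − 69.19)
1777.3 T = 86996 − 46063 = 40933
T ≈ 23.03 °C — above 0 °C, consistent with complete melting.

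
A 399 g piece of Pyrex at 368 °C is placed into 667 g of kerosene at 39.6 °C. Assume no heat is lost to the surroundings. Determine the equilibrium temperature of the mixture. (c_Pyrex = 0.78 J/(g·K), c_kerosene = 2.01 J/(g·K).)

T_f ≈ 101.5 °C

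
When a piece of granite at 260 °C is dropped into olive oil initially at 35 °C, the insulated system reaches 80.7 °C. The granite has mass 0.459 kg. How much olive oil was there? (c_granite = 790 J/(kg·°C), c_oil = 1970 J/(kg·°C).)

Conservation of energy gives ΣQ = 0:
0.459·790·(80.7 − 260) + m·1970·(80.7 − 35) = 0
90029 m = 65016
m = 65016/90029 ≈ 0.7222 kg

m ≈ 0.722 kg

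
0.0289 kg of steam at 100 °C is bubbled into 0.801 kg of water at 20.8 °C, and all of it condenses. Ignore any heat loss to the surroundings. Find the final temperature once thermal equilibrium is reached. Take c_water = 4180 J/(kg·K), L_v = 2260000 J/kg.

T_f ≈ 42.4 °C

Taking heat into each body as positive, Σ m c ΔT = 0:
latent heat released on condensation: 0.0289·2260000 = 65314; condensate cools 100→T: 0.0289·4180·(T − 100) = 120.8(T − 100); original water: 3348.2(T − 20.8)
3469 T = 65314 + 12080 + 69642 = 147036
T ≈ 42.39 °C, under the boiling point, so the assumption holds.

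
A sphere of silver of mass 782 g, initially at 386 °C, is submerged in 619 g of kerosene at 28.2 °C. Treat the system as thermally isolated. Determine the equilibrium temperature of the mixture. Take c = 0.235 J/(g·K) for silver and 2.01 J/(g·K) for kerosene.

T_f ≈ 74.2 °C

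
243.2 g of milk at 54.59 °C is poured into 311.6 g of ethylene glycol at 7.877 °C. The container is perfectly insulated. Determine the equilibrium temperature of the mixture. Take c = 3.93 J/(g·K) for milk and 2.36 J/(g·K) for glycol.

T_f ≈ 34.3 °C

|Q_milk| = |Q_glycol|:
243.2*3.93*(54.59 − T) = 311.6*2.36*(T − 7.877)
955.78(54.59 − T) = 735.38(T − 7.877)
1691.2 T = 57968  ⇒  T ≈ 34.28 °C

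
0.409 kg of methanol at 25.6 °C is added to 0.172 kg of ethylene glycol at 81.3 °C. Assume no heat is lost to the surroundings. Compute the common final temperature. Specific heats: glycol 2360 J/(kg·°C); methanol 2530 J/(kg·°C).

Energy conservation, ΣQ = 0:
0.172·2360·(T − 81.3) + 0.409·2530·(T − 25.6) = 0
405.92(T − 81.3) + 1034.8(T − 25.6) = 0
1440.7 T = 59491
T ≈ 41.29 °C

T_f ≈ 41.3 °C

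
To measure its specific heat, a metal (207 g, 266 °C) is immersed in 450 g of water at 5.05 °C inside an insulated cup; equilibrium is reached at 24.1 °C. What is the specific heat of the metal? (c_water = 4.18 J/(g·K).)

c ≈ 0.716 J/(g·K)

Energy conservation, ΣQ = 0:
207·c·(24.1 − 266) + 450·4.18·(24.1 − 5.05) = 0
-50073 c = -35833
c = -35833/-50073 ≈ 0.7156 J/(g·K)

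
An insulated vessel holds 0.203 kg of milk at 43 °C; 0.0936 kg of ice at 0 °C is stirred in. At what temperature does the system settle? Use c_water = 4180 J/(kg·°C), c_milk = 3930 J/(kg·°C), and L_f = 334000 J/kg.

T_f ≈ 2.6 °C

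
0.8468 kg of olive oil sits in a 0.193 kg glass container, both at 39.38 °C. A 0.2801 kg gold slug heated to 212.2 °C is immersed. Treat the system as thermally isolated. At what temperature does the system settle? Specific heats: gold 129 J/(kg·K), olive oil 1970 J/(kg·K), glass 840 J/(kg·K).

T_f ≈ 42.7 °C

T_f = Σ m_i c_i T_i / Σ m_i c_i:
T_f = (36.13·212.2 + 1668.2·39.38 + 162.12·39.38) / (36.13 + 1668.2 + 162.12)
    = 79745 / 1866.4 ≈ 42.73 °C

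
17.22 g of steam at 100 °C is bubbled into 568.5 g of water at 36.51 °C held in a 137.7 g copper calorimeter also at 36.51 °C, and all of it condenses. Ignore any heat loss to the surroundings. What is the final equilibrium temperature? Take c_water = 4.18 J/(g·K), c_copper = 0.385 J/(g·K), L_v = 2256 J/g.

T_f ≈ 53.9 °C

Conservation of energy gives ΣQ = 0:
latent heat released on condensation: 17.22×2256 = 38848; condensate cools 100→T: 17.22×4.18×(T − 100) = 71.98(T − 100); water warms: 568.5×4.18×(T − 36.51) = 2376.3(T − 36.51); copper cup: 137.7×0.385×(T − 36.51) = 53.01(T − 36.51)
2501.3 T = 38848 + 7198 + 88695 = 134742
T ≈ 53.87 °C — below 100 °C, confirming all the steam condensed.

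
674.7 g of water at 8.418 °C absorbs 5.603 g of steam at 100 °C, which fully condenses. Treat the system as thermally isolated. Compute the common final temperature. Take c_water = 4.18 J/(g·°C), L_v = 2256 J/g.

T_f ≈ 13.6 °C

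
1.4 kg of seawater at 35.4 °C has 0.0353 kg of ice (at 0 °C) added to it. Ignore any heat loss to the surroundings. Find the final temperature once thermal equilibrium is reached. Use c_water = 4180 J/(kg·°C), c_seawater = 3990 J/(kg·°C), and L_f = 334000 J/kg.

T_f ≈ 32.4 °C

Taking heat into each body as positive, Σ m c ΔT = 0:
melt ice: 0.0353×334000 = 11790; meltwater 0→T: 0.0353×4180×T = 147.55 T; seawater: 5586(T − 35.4)
5733.6 T = 197744 − 11790 = 185954
T ≈ 32.43 °C. Since T > 0 °C, the all-ice-melts assumption holds.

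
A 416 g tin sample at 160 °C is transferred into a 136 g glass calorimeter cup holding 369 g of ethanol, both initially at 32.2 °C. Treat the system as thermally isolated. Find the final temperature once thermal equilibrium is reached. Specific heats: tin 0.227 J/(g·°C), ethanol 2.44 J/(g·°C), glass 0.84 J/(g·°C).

T_f ≈ 43.1 °C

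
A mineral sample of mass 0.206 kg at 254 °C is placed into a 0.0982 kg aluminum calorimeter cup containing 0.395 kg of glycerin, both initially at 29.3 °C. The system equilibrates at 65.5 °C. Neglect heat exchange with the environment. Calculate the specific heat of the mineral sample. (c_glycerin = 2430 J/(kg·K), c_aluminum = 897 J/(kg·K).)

c ≈ 977 J/(kg·K)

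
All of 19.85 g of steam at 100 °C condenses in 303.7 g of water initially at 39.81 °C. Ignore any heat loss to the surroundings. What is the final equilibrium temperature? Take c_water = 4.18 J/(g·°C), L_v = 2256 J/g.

T_f ≈ 76.6 °C

Conservation of energy gives ΣQ = 0:
steam→water at 100 °C releases m L_v = 19.85×2256 = 44782; condensed water 100 °C→T: 82.97(T − 100); original water: 1269.5(T − 39.81)
1352.4 T = 44782 + 8297.3 + 50537 = 103616
T ≈ 76.61 °C — below 100 °C, confirming all the steam condensed.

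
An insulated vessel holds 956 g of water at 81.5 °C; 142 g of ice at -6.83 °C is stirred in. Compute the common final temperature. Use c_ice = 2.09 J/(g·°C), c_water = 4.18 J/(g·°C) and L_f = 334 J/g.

T_f ≈ 60.2 °C

Sum of m c ΔT and latent-heat terms is zero:
ice -6.83→0 °C: 142×2.09×6.83 = 2027; melt ice: 142×334 = 47428; meltwater 0→T: 142×4.18×T = 593.56 T; water: 3996.1(T − 81.5)
4589.6 T = 325681 − 49455 = 276226
T ≈ 60.18 °C (positive, so assuming full melt was valid).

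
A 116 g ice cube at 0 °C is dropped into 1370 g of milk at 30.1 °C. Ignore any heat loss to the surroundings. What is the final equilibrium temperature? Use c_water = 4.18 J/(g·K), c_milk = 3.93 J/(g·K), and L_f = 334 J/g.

T_f ≈ 21.0 °C

Energy conservation, ΣQ = 0:
latent heat to melt: 116·334 = 38744; meltwater 0→T: 116·4.18·T = 484.88 T; milk: 5384.1(T − 30.1)
5869 T = 162061 − 38744 = 123317
T ≈ 21.01 °C. Since T > 0 °C, the all-ice-melts assumption holds.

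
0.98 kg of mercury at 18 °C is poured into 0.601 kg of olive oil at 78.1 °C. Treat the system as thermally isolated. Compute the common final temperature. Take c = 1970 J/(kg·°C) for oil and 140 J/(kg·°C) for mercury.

T_f ≈ 71.9 °C

Net heat exchanged in the isolated system is zero:
0.601·1970·(T − 78.1) + 0.98·140·(T − 18) = 0
1184(T − 78.1) + 137.2(T − 18) = 0
1321.2 T = 94938
T = 94938 / 1321.2 = 71.9 °C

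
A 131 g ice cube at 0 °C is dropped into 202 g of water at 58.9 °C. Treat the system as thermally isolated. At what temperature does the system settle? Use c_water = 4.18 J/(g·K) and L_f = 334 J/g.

T_f ≈ 4.3 °C

Sum of m c ΔT and latent-heat terms is zero:
melt ice: 131·334 = 43754; warm the meltwater: 547.58 T; water cools: 202·4.18·(T − 58.9) = 844.36(T − 58.9)
1391.9 T = 49733 − 43754 = 5978.8
T ≈ 4.30 °C (positive, so assuming full melt was valid).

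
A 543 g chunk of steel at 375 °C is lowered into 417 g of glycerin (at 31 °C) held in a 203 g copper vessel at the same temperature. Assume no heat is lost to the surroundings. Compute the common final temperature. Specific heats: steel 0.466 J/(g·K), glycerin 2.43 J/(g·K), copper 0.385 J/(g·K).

T_f ≈ 95.7 °C

Net heat exchanged in the isolated system is zero:
543*0.466*(T − 375) + 417*2.43*(T − 31) + 203*0.385*(T − 31) = 0
253.04(T − 375) + 1013.3(T − 31) + 78.16(T − 31) = 0
(253.04 + 1013.3 + 78.16) T = 253.04*375 + 1013.3*31 + 78.16*31
T ≈ 95.74 °C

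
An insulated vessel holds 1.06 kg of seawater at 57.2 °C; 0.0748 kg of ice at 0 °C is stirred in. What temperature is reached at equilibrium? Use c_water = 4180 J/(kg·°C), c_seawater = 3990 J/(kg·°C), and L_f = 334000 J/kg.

Taking heat into each body as positive, Σ m c ΔT = 0:
fusion: m_ice L_f = 0.0748×334000 = 24983; meltwater 0→T: 0.0748×4180×T = 312.66 T; seawater: 4229.4(T − 57.2)
4542.1 T = 241922 − 24983 = 216938
T ≈ 47.76 °C. Since T > 0 °C, the all-ice-melts assumption holds.

T_f ≈ 47.8 °C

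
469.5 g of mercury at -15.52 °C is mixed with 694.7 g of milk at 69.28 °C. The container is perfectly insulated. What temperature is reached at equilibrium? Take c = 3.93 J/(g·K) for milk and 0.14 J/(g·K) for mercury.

T_f ≈ 67.3 °C

T_f = Σ m_i c_i T_i / Σ m_i c_i:
T_f = (2730.2*69.28 + 65.73*(-15.52)) / (2730.2 + 65.73)
    = 188126 / 2795.9 ≈ 67.29 °C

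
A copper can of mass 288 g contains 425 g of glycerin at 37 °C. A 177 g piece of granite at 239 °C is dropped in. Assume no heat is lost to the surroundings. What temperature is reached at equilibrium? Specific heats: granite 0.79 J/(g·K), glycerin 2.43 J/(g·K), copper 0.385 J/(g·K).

Conservation of energy gives ΣQ = 0:
177·0.79·(T − 239) + 425·2.43·(T − 37) + 288·0.385·(T − 37) = 0
139.83(T − 239) + 1032.8(T − 37) + 110.88(T − 37) = 0
(139.83 + 1032.8 + 110.88) T = 139.83·239 + 1032.8·37 + 110.88·37
T ≈ 59.01 °C

T_f ≈ 59.0 °C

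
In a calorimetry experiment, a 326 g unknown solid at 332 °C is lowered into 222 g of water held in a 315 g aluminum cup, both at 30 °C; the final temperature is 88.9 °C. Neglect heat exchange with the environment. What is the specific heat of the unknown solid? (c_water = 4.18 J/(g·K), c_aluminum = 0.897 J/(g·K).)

c ≈ 0.9 J/(g·K)

Heat gained plus heat lost sum to zero:
326×c×(88.9 − 332) + 222×4.18×(88.9 − 30) + 315×0.897×(88.9 − 30) = 0
-79251 c = -71299
c = -71299/-79251 ≈ 0.8997 J/(g·K)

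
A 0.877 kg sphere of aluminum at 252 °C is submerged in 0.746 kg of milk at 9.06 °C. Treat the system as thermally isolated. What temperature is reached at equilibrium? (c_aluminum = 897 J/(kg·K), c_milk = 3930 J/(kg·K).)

T_f ≈ 60.5 °C

Heat gained plus heat lost sum to zero:
0.877·897·(T − 252) + 0.746·3930·(T − 9.06) = 0
3718.4 T = 224803
T = 224803 / 3718.4 = 60.5 °C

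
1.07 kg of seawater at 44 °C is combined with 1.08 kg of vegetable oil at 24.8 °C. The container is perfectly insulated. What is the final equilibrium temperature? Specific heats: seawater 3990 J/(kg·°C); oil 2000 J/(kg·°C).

With ΣQ=0 the equilibrium temperature is the m·c-weighted mean:
T_f = (4269.3*44 + 2160*24.8) / (4269.3 + 2160)
    = 241417 / 6429.3 ≈ 37.55 °C

T_f ≈ 37.5 °C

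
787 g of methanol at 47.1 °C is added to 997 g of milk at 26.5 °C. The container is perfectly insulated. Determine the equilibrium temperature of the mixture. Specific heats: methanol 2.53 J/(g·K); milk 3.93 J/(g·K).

T_f ≈ 33.4 °C

Let T be the final temperature. ΣQ_i = 0:
787×2.53×(T − 47.1) + 997×3.93×(T − 26.5) = 0
5909.3 T = 197614
T = 197614 / 5909.3 = 33.4 °C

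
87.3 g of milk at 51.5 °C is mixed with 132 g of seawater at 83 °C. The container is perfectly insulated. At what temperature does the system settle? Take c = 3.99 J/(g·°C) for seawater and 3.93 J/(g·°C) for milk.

T_f ≈ 70.6 °C

Let T be the final temperature. ΣQ_i = 0:
132·3.99·(T − 83) + 87.3·3.93·(T − 51.5) = 0
526.68(T − 83) + 343.09(T − 51.5) = 0
(526.68 + 343.09) T = 526.68·83 + 343.09·51.5
T ≈ 70.57 °C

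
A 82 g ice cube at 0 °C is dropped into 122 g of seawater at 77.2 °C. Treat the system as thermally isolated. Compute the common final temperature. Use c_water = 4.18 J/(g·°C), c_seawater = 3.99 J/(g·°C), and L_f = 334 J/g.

T_f ≈ 12.3 °C

Energy balance with sensible and latent terms:
latent heat to melt: 82·334 = 27388
  warm the meltwater: 342.76 T
  seawater cools: 122·3.99·(T − 77.2) = 486.78(T − 77.2)
829.54 T = 37579 − 27388 = 10191
T ≈ 12.29 °C (positive, so assuming full melt was valid).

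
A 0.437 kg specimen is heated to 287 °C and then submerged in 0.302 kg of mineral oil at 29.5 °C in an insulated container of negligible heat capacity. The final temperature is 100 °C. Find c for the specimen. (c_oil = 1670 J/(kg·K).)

Heat lost by the specimen = heat gained by the oil:
0.437×c×(287 − 100) = 0.302×1670×(100 − 29.5)
81.72 c = 35556  ⇒  c ≈ 435.1 J/(kg·K)

c ≈ 435 J/(kg·K)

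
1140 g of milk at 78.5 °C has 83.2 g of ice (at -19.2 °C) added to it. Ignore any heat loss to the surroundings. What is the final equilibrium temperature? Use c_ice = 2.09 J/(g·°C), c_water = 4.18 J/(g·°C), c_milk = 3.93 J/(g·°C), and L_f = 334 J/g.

T_f ≈ 66.4 °C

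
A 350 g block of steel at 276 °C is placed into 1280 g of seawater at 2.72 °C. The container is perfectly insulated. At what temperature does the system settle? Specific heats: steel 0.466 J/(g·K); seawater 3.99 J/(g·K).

Heat gained plus heat lost sum to zero:
350·0.466·(T − 276) + 1280·3.99·(T − 2.72) = 0
(163.1 + 5107.2) T = 163.1·276 + 5107.2·2.72
T = 58907 / 5270.3 = 11.2 °C

T_f ≈ 11.2 °C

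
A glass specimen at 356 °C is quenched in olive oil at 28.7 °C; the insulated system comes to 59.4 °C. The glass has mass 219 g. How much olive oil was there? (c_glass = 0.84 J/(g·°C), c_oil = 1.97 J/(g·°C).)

m ≈ 902 g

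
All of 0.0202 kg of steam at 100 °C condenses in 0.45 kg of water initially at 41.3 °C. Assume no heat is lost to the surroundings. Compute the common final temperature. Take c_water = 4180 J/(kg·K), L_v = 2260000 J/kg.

Net heat exchanged in the isolated system is zero:
condense steam: −0.0202×2260000 = −45652; condensed water 100 °C→T: 84.44(T − 100); original water: 1881(T − 41.3)
1965.4 T = 45652 + 8443.6 + 77685 = 131781
T ≈ 67.05 °C — below 100 °C, confirming all the steam condensed.

T_f ≈ 67.0 °C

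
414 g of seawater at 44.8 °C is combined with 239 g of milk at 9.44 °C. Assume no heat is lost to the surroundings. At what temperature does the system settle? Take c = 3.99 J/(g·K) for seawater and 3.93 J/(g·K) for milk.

T_f ≈ 32.0 °C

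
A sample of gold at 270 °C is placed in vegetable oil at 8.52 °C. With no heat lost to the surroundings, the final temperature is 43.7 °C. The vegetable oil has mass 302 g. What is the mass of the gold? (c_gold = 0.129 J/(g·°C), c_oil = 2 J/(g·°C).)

Conservation of energy gives ΣQ = 0:
m×0.129×(43.7 − 270) + 302×2×(43.7 − 8.52) = 0
-29.19 m = -21249
m = -21249/-29.19 ≈ 727.9 g

m ≈ 728 g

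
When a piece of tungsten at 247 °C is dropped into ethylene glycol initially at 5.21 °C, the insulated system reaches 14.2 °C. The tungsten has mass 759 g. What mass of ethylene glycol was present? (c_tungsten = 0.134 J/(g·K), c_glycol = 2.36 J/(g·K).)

m ≈ 1120 g

Setting the total heat transfer to zero:
759×0.134×(14.2 − 247) + m×2.36×(14.2 − 5.21) = 0
21.22 m = 23677
m = 23677/21.22 ≈ 1116 g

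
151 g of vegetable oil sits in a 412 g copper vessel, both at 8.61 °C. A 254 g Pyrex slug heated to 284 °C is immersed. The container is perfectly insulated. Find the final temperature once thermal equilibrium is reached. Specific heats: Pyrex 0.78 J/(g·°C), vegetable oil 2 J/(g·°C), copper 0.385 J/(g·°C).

T_f ≈ 91.4 °C

With ΣQ=0 the equilibrium temperature is the m·c-weighted mean:
T_f = (198.12·284 + 302·8.61 + 158.62·8.61) / (198.12 + 302 + 158.62)
    = 60232 / 658.74 ≈ 91.44 °C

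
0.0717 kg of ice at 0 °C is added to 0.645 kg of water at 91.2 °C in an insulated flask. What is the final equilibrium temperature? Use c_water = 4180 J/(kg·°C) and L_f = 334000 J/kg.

T_f ≈ 74.1 °C

Conservation of energy gives ΣQ = 0:
latent heat to melt: 0.0717×334000 = 23948
  meltwater 0→T: 0.0717×4180×T = 299.71 T
  water: 2696.1(T − 91.2)
2995.8 T = 245884 − 23948 = 221937
T ≈ 74.08 °C. Since T > 0 °C, the all-ice-melts assumption holds.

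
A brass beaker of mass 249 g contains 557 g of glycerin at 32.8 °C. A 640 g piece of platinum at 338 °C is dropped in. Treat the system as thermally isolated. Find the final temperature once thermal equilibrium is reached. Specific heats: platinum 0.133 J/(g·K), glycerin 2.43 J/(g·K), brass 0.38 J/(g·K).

With ΣQ=0 the equilibrium temperature is the m·c-weighted mean:
T_f = (85.12·338 + 1353.5·32.8 + 94.62·32.8) / (85.12 + 1353.5 + 94.62)
    = 76269 / 1533.2 ≈ 49.74 °C

T_f ≈ 49.7 °C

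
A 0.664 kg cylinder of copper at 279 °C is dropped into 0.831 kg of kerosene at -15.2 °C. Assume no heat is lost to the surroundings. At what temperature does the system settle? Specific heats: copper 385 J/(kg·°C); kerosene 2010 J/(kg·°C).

T_f ≈ 23.9 °C

T_f is the heat-capacity-weighted average of the initial temperatures:
T_f = (255.64*279 + 1670.3*(-15.2)) / (255.64 + 1670.3)
    = 45935 / 1926 ≈ 23.85 °C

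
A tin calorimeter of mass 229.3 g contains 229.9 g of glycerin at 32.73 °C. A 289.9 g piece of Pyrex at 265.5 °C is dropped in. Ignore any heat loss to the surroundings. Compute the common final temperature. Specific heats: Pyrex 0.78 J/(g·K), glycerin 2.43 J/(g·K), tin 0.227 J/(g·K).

T_f ≈ 95.6 °C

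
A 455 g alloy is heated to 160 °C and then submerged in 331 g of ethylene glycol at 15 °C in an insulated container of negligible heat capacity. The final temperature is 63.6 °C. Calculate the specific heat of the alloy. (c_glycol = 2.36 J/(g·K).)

c ≈ 0.866 J/(g·K)

Heat lost by the alloy = heat gained by the glycol:
455×c×(160 − 63.6) = 331×2.36×(63.6 − 15)
43862 c = 37964  ⇒  c ≈ 0.8655 J/(g·K)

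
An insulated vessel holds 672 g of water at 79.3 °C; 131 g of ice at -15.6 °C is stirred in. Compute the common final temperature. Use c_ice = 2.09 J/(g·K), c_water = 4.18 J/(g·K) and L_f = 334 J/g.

Energy conservation, ΣQ = 0:
ice -15.6→0 °C: 131·2.09·15.6 = 4271.1
  melt ice: 131·334 = 43754
  warm the meltwater: 547.58 T
  water: 2809(T − 79.3)
3356.5 T = 222751 − 48025 = 174725
T ≈ 52.06 °C. Since T > 0 °C, the all-ice-melts assumption holds.

T_f ≈ 52.1 °C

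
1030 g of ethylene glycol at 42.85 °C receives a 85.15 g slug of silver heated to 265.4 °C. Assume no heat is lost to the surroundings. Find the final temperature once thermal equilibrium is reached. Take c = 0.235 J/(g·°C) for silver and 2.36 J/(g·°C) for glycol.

Conservation of energy gives ΣQ = 0:
85.15*0.235*(T − 265.4) + 1030*2.36*(T − 42.85) = 0
(20.01 + 2430.8) T = 20.01*265.4 + 2430.8*42.85
T = 109471/2450.8 ≈ 44.67 °C

T_f ≈ 44.7 °C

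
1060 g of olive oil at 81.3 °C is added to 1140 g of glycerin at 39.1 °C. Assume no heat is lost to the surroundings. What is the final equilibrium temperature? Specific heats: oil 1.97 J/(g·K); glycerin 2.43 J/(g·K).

Conservation of energy gives ΣQ = 0:
1060·1.97·(T − 81.3) + 1140·2.43·(T − 39.1) = 0
4858.4 T = 278085
T ≈ 57.24 °C

T_f ≈ 57.2 °C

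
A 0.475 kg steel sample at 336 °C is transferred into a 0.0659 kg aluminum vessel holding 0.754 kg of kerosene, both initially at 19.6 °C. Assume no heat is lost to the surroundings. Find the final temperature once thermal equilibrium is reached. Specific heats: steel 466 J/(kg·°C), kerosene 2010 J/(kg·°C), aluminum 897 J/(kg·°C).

Taking heat into each body as positive, Σ m c ΔT = 0:
0.475×466×(T − 336) + 0.754×2010×(T − 19.6) + 0.0659×897×(T − 19.6) = 0
221.35(T − 336) + 1515.5(T − 19.6) + 59.11(T − 19.6) = 0
1796 T = 105237
T = 105237/1796 ≈ 58.60 °C

T_f ≈ 58.6 °C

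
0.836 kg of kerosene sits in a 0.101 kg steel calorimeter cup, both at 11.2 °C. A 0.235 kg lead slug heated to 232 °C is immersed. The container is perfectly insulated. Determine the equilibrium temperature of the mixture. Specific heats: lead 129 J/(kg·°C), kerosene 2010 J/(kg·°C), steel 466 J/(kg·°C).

T_f ≈ 15.0 °C

Net heat exchanged in the isolated system is zero:
0.235×129×(T − 232) + 0.836×2010×(T − 11.2) + 0.101×466×(T − 11.2) = 0
(30.31 + 1680.4 + 47.07) T = 30.31×232 + 1680.4×11.2 + 47.07×11.2
T = 26380 / 1757.7 = 15 °C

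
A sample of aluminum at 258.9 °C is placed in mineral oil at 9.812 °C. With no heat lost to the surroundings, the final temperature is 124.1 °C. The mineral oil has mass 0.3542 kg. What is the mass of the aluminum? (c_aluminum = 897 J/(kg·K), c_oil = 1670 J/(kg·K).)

Heat lost by the aluminum = heat gained by the oil:
m·897·(258.9 − 124.1) = 0.3542·1670·(124.1 − 9.812)
120916 m = 67603  ⇒  m ≈ 0.5591 kg

m ≈ 0.559 kg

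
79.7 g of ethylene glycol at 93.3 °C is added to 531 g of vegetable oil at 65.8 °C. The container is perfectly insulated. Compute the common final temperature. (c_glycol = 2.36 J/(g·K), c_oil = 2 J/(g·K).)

T_f ≈ 69.9 °C

Let T be the final temperature. ΣQ_i = 0:
79.7*2.36*(T − 93.3) + 531*2*(T − 65.8) = 0
188.09(T − 93.3) + 1062(T − 65.8) = 0
1250.1 T = 87429
T = 87429/1250.1 ≈ 69.94 °C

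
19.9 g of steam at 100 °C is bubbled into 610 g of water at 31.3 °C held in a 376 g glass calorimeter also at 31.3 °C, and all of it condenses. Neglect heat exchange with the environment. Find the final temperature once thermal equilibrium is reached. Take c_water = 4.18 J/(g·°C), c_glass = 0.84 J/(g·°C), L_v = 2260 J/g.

Sum of m c ΔT and latent-heat terms is zero:
steam→water at 100 °C releases m L_v = 19.9×2260 = 44974
  condensed water 100 °C→T: 83.18(T − 100)
  water warms: 610×4.18×(T − 31.3) = 2549.8(T − 31.3)
  glass cup: 376×0.84×(T − 31.3) = 315.84(T − 31.3)
2948.8 T = 44974 + 8318.2 + 89695 = 142987
T ≈ 48.49 °C (< 100 °C, so full condensation is consistent).

T_f ≈ 48.5 °C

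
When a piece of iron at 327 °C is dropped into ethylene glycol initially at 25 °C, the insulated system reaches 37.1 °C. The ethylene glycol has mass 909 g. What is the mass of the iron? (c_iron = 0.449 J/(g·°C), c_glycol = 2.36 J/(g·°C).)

m ≈ 199 g

Taking heat into each body as positive, Σ m c ΔT = 0:
m×0.449×(37.1 − 327) + 909×2.36×(37.1 − 25) = 0
-130.17 m = -25957
m = -25957/-130.17 ≈ 199.4 g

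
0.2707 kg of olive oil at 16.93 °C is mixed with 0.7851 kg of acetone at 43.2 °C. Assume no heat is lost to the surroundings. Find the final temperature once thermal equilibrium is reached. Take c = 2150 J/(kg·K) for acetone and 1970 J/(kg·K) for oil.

T_f ≈ 36.9 °C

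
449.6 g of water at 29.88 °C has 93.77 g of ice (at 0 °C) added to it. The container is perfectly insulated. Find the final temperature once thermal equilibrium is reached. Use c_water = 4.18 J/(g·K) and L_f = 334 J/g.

Let T be the final temperature. ΣQ_i = 0:
latent heat to melt: 93.77×334 = 31319; warm the meltwater: 391.96 T; water cools: 449.6×4.18×(T − 29.88) = 1879.3(T − 29.88)
2271.3 T = 56154 − 31319 = 24835
T ≈ 10.93 °C (positive, so assuming full melt was valid).

T_f ≈ 10.9 °C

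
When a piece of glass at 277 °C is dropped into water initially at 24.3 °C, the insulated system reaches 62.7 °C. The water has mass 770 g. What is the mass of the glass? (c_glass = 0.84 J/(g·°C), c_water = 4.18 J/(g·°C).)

m ≈ 687 g

Heat lost by the glass = heat gained by the water:
m·0.84·(277 − 62.7) = 770·4.18·(62.7 − 24.3)
180.01 m = 123594  ⇒  m ≈ 686.6 g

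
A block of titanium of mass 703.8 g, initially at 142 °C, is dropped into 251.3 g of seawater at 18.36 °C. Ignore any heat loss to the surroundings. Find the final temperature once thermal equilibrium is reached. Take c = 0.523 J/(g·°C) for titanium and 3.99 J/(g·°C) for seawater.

Heat gained plus heat lost sum to zero:
703.8·0.523·(T − 142) + 251.3·3.99·(T − 18.36) = 0
368.09(T − 142) + 1002.7(T − 18.36) = 0
1370.8 T = 70678
T = 70678/1370.8 ≈ 51.56 °C

T_f ≈ 51.6 °C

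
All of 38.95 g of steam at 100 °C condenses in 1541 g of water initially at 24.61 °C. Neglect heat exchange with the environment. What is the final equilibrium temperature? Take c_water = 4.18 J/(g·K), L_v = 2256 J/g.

T_f ≈ 39.8 °C

Setting the total heat transfer to zero:
steam→water at 100 °C releases m L_v = 38.95×2256 = 87871
  condensed water 100 °C→T: 162.81(T − 100)
  original water: 6441.4(T − 24.61)
6604.2 T = 87871 + 16281 + 158522 = 262675
T ≈ 39.77 °C — below 100 °C, confirming all the steam condensed.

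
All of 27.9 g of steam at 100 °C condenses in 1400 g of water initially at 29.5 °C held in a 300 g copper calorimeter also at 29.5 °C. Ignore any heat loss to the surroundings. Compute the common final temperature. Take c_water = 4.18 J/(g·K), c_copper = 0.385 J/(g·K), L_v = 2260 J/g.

T_f ≈ 41.2 °C

Conservation of energy gives ΣQ = 0:
steam→water at 100 °C releases m L_v = 27.9·2260 = 63054; condensed water 100 °C→T: 116.62(T − 100); water warms: 1400·4.18·(T − 29.5) = 5852(T − 29.5); cup: 115.5(T − 29.5)
6084.1 T = 63054 + 11662 + 176041 = 250757
T ≈ 41.22 °C, under the boiling point, so the assumption holds.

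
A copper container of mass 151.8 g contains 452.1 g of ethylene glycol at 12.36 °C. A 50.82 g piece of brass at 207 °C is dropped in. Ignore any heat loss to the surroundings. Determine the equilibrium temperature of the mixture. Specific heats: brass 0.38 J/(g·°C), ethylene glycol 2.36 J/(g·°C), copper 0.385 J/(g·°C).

Taking heat into each body as positive, Σ m c ΔT = 0:
50.82*0.38*(T − 207) + 452.1*2.36*(T − 12.36) + 151.8*0.385*(T − 12.36) = 0
(19.31 + 1067 + 58.44) T = 19.31*207 + 1067*12.36 + 58.44*12.36
T ≈ 15.64 °C

T_f ≈ 15.6 °C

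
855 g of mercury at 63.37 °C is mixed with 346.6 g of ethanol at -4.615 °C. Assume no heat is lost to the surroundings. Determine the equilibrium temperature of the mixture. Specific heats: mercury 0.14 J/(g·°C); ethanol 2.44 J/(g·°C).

Heat gained plus heat lost sum to zero:
855×0.14×(T − 63.37) + 346.6×2.44×(T − (-4.615)) = 0
119.7(T − 63.37) + 845.7(T − (-4.615)) = 0
965.4 T = 3682.5
T = 3682.5/965.4 ≈ 3.81 °C

T_f ≈ 3.8 °C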